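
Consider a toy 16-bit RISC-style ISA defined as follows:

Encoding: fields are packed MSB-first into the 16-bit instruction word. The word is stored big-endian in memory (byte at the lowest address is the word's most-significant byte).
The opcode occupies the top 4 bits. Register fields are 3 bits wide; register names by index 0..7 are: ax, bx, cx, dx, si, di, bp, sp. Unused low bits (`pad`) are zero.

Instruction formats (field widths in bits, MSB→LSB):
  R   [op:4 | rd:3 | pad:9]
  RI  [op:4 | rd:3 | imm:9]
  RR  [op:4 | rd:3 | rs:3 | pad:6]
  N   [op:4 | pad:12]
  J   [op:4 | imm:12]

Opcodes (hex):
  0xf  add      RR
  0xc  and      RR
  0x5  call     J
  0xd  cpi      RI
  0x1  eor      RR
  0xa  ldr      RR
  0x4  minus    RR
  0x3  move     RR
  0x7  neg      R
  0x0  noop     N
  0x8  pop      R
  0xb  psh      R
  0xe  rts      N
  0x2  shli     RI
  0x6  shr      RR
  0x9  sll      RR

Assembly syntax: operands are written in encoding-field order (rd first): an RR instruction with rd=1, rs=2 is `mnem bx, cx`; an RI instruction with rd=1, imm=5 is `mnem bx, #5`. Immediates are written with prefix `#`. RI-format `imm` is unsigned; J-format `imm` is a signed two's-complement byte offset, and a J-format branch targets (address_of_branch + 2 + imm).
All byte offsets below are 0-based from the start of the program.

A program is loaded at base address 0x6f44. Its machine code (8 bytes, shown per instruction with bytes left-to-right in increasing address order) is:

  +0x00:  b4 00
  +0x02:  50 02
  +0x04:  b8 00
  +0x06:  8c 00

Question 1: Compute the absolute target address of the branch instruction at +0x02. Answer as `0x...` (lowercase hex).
0x6f4a

[02] 50 02 → 0x5002
  opcode bits[15:12]=0x5: call/J
  [11:0] imm=2 = #2
  target = base 0x6f44 + off 0x02 + 2 + imm 2 = 0x6f4a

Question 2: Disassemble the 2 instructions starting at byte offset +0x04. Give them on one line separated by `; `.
off 0x04: read b8 00 as big → 0xb800
  top 4b → 0xb → psh [R]
  rd@[11:9]=0x4 ⇒ si
off 0x06: read 8c 00 as big → 0x8c00
  top 4b → 0x8 → pop [R]
  rd@[11:9]=0x6 ⇒ bp

psh si; pop bp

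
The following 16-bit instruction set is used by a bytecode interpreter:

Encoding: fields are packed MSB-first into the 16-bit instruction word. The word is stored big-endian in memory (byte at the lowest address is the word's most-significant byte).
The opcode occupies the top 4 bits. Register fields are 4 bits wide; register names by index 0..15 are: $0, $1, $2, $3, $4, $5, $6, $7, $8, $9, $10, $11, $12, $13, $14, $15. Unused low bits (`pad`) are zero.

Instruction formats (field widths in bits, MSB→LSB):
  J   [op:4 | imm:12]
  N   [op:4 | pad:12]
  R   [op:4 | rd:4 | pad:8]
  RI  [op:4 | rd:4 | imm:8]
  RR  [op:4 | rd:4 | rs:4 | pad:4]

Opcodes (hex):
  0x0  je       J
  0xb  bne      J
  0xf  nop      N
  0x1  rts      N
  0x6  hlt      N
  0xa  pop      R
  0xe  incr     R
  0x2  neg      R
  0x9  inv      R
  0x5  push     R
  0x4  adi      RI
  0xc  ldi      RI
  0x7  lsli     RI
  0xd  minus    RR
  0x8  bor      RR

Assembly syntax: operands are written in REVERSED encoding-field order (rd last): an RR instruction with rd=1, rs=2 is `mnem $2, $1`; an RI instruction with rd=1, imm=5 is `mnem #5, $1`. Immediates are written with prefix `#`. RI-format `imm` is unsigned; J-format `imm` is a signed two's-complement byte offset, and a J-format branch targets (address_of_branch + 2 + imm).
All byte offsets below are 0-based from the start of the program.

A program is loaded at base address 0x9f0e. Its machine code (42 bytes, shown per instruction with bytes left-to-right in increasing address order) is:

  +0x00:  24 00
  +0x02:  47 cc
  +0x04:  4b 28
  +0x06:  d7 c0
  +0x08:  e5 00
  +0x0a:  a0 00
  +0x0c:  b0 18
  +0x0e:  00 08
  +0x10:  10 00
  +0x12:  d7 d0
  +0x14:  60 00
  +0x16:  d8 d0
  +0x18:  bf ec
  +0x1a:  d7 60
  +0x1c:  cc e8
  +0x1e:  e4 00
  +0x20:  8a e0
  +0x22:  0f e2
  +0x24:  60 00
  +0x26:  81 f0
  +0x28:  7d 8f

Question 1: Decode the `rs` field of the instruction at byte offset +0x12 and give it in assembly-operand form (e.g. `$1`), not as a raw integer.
$13

[12] d7 d0 → 0xd7d0
  top 4b → 0xd → minus [RR]
  [11:8] rd=7 = $7
  [7:4] rs=13 = $13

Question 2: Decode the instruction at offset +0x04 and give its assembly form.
adi #40, $11

@+04  big-endian(4b 28) = 0x4b28
  top 4b → 0x4 → adi [RI]
  rd: (w>>8)&0xf=0xb → $11
  imm: (w>>0)&0xff=0x28 → #40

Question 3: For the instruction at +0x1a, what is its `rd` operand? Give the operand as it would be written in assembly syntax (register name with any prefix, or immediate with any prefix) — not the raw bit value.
$7

+0x1a: d7 60 ⇒ word 0xd760 (big)
  op=0xd760>>12=0xd ⇒ minus (RR)
  [11:8] rd=7 = $7
  [7:4] rs=6 = $6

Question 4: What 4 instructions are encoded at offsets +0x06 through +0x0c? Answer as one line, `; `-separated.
minus $12, $7; incr $5; pop $0; bne #24

@+06  big-endian(d7 c0) = 0xd7c0
  opcode bits[15:12]=0xd: minus/RR
  rd@[11:8]=0x7 ⇒ $7
  rs@[7:4]=0xc ⇒ $12
@+08  big-endian(e5 00) = 0xe500
  opcode bits[15:12]=0xe: incr/R
  rd@[11:8]=0x5 ⇒ $5
@+0a  big-endian(a0 00) = 0xa000
  opcode bits[15:12]=0xa: pop/R
  rd@[11:8]=0x0 ⇒ $0
@+0c  big-endian(b0 18) = 0xb018
  opcode bits[15:12]=0xb: bne/J
  imm@[11:0]=0x18 ⇒ #24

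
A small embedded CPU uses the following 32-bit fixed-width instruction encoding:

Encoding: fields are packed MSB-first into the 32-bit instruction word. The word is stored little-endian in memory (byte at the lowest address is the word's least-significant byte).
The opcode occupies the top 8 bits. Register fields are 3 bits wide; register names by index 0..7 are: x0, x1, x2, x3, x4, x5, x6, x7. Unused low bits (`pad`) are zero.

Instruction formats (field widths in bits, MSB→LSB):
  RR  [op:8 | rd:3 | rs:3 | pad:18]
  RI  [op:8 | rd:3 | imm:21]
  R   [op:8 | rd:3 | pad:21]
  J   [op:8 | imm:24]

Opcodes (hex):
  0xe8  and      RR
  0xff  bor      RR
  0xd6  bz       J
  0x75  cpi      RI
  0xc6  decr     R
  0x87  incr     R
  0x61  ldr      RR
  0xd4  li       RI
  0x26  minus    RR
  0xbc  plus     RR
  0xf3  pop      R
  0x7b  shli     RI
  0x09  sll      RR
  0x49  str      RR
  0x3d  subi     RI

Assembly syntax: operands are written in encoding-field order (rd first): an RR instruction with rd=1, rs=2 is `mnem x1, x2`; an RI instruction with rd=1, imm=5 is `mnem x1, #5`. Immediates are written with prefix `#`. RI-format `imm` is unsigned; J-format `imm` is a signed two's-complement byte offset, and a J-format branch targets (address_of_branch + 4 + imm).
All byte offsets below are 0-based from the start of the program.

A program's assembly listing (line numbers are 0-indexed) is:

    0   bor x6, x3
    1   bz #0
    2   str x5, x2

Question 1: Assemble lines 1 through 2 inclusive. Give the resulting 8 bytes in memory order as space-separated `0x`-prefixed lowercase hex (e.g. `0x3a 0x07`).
0x00 0x00 0x00 0xd6 0x00 0x00 0xa8 0x49

line 1 (bz): pack op=0xd6:8|imm=0:24 = 0xd6000000; little→ 00 00 00 d6
line 2 (str): pack op=0x49:8|rd=5:3|rs=2:3|pad=0:18 = 0x49a80000; little→ 00 00 a8 49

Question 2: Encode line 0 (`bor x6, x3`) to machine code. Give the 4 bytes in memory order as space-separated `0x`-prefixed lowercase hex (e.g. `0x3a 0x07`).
0. bor fields op=0xff:8|rd=6:3|rs=3:3|pad=0:18 → word ffcc0000h → 00 00 cc ff

0x00 0x00 0xcc 0xff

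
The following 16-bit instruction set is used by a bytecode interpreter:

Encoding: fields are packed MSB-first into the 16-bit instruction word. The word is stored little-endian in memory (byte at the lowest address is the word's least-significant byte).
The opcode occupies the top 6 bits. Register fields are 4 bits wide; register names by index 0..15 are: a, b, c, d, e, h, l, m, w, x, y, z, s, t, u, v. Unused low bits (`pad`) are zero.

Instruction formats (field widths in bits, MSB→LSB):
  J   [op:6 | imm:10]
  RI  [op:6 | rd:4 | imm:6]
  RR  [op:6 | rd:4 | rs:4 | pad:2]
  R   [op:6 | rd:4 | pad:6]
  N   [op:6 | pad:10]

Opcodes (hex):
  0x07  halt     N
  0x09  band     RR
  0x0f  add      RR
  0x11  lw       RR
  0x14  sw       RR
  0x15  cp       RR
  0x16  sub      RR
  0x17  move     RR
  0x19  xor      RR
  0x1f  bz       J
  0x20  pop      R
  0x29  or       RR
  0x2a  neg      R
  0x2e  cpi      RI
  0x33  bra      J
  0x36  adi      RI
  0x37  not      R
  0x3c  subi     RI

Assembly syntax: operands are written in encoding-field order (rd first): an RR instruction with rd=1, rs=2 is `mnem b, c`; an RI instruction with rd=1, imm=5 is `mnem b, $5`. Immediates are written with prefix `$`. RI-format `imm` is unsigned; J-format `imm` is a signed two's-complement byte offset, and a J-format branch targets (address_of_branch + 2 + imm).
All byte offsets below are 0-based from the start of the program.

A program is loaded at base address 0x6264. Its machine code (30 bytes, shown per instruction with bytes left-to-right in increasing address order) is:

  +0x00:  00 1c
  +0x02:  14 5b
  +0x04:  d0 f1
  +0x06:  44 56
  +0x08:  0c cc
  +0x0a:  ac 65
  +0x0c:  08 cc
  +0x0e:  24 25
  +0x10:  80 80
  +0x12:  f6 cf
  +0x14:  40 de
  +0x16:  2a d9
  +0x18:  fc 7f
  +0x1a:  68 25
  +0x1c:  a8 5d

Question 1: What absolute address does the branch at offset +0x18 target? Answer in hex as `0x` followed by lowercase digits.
0x627a

+0x18: fc 7f ⇒ word 0x7ffc (little)
  top 6b → 0x1f → bz [J]
  [9:0] imm=1020 (s10→-4) = $-4
  target = base 0x6264 + off 0x18 + 2 + imm -4 = 0x627a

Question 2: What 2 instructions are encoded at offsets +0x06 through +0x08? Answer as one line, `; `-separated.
cp x, b; bra $12

@+06  little-endian(44 56) = 0x5644
  opcode bits[15:10]=0x15: cp/RR
  rd@[9:6]=0x9 ⇒ x
  rs@[5:2]=0x1 ⇒ b
@+08  little-endian(0c cc) = 0xcc0c
  opcode bits[15:10]=0x33: bra/J
  imm@[9:0]=0xc ⇒ $12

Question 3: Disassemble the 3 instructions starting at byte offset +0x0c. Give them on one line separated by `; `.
bra $8; band e, x; pop c

+0x0c: 08 cc ⇒ word 0xcc08 (little)
  opcode bits[15:10]=0x33: bra/J
  [9:0] imm=8 = $8
+0x0e: 24 25 ⇒ word 0x2524 (little)
  opcode bits[15:10]=0x9: band/RR
  [9:6] rd=4 = e
  [5:2] rs=9 = x
+0x10: 80 80 ⇒ word 0x8080 (little)
  opcode bits[15:10]=0x20: pop/R
  [9:6] rd=2 = c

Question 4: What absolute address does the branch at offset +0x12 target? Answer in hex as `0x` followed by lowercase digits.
@+12  little-endian(f6 cf) = 0xcff6
  top 6b → 0x33 → bra [J]
  imm: (w>>0)&0x3ff=0x3f6 (s10→-10) → $-10
  target = base 0x6264 + off 0x12 + 2 + imm -10 = 0x626e

0x626e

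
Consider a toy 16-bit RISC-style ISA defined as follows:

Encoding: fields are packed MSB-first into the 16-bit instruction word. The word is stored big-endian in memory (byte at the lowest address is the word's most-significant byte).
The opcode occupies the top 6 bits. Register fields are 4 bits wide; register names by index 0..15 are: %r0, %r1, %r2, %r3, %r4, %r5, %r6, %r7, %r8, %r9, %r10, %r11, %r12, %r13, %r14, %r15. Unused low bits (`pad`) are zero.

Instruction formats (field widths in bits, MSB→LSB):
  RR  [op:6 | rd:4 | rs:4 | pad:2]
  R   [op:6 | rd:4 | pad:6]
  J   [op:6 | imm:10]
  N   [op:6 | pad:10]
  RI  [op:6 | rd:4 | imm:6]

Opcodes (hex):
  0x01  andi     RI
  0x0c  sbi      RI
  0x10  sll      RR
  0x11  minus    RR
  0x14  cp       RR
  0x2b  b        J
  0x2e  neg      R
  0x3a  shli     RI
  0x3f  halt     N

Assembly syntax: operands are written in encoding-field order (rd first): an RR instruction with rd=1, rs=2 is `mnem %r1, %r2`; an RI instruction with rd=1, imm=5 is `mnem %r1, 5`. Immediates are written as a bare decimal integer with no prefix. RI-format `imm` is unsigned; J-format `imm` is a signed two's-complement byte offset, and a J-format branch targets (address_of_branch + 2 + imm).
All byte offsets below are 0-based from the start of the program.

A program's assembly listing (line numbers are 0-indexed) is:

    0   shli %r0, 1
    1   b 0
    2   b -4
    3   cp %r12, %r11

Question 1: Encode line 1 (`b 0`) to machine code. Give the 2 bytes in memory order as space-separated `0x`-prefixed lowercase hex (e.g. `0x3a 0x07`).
0xac 0x00

L1: b op=0x2b:6|imm=0:10 ⇒ 0xac00 ⇒ big ac 00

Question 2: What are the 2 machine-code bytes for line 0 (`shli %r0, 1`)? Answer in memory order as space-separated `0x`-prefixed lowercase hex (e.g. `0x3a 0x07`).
0xe8 0x01

line 0 (shli): pack op=0x3a:6|rd=0:4|imm=1:6 = 0xe801; big→ e8 01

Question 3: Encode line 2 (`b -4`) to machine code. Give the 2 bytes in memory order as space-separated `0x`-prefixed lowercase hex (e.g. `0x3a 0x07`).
0xaf 0xfc

L2: b op=0x2b:6|imm=-4:10 ⇒ 0xaffc ⇒ big af fc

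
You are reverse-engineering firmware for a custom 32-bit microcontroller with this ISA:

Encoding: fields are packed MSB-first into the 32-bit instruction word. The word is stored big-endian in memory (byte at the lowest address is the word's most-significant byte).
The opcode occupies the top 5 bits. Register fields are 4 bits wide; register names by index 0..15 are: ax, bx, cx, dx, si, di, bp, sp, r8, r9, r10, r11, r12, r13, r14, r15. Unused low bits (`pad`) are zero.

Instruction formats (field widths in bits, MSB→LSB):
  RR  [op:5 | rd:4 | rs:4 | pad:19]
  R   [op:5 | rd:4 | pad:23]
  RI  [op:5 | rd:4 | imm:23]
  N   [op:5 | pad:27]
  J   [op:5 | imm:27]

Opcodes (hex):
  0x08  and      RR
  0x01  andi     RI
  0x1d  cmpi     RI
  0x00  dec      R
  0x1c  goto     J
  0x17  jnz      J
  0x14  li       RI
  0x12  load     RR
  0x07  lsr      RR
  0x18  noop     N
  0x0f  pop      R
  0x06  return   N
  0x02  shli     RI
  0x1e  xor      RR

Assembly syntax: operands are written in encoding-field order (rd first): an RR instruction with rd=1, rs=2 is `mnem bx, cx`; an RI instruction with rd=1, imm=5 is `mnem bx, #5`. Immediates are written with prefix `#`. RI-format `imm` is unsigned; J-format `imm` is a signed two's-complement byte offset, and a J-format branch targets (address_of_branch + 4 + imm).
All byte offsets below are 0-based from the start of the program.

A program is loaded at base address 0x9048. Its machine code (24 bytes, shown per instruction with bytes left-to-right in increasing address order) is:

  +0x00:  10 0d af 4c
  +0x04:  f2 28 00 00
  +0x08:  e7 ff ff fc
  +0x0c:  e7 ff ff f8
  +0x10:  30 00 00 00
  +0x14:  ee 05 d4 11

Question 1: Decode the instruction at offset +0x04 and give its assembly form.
[04] f2 28 00 00 → 0xf2280000
  top 5b → 0x1e → xor [RR]
  [26:23] rd=4 = si
  [22:19] rs=5 = di

xor si, di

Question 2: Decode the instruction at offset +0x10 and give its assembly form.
return

[10] 30 00 00 00 → 0x30000000
  top 5b → 0x6 → return [N]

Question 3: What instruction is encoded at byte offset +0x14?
cmpi r12, #381969

+0x14: ee 05 d4 11 ⇒ word 0xee05d411 (big)
  opcode bits[31:27]=0x1d: cmpi/RI
  [26:23] rd=12 = r12
  [22:0] imm=381969 = #381969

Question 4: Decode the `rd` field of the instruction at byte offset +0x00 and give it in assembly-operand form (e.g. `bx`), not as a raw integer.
ax

@+00  big-endian(10 0d af 4c) = 0x100daf4c
  op=0x100daf4c>>27=0x2 ⇒ shli (RI)
  rd@[26:23]=0x0 ⇒ ax
  imm@[22:0]=0xdaf4c ⇒ #896844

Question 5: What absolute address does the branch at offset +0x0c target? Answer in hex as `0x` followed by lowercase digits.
0x9050

[0c] e7 ff ff f8 → 0xe7fffff8
  op=0xe7fffff8>>27=0x1c ⇒ goto (J)
  imm: (w>>0)&0x7ffffff=0x7fffff8 (s27→-8) → #-8
  target = base 0x9048 + off 0x0c + 4 + imm -8 = 0x9050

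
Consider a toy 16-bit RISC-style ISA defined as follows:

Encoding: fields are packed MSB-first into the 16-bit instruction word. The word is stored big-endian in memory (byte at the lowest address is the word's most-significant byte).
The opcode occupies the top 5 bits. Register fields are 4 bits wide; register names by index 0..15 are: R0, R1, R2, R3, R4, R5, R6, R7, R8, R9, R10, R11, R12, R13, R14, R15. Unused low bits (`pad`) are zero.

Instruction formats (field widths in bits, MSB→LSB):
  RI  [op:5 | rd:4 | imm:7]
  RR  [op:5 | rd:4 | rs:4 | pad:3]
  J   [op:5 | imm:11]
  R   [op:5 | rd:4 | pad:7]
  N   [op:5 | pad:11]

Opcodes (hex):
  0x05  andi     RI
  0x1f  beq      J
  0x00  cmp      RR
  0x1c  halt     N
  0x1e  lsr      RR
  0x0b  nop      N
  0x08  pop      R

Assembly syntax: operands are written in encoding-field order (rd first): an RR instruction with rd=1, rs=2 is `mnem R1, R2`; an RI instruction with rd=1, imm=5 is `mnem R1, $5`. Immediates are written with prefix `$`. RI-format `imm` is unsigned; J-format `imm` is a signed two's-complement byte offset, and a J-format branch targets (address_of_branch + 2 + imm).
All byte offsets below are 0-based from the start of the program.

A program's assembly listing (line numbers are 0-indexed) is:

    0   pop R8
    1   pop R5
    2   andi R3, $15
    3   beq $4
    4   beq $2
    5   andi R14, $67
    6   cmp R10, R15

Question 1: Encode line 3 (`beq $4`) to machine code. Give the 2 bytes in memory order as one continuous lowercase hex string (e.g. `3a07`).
f804

line 3 (beq): pack op=0x1f:5|imm=4:11 = 0xf804; big→ f8 04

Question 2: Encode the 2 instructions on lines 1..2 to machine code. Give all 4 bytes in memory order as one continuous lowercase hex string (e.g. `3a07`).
4280298f

line 1 (pop): pack op=0x8:5|rd=5:4|pad=0:7 = 0x4280; big→ 42 80
line 2 (andi): pack op=0x5:5|rd=3:4|imm=15:7 = 0x298f; big→ 29 8f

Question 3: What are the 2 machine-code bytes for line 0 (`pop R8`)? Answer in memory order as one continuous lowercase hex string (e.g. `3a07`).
4400

0. pop fields op=0x8:5|rd=8:4|pad=0:7 → word 4400h → 44 00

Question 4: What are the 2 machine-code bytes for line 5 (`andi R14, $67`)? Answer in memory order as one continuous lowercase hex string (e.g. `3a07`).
line 5 (andi): pack op=0x5:5|rd=14:4|imm=67:7 = 0x2f43; big→ 2f 43

2f43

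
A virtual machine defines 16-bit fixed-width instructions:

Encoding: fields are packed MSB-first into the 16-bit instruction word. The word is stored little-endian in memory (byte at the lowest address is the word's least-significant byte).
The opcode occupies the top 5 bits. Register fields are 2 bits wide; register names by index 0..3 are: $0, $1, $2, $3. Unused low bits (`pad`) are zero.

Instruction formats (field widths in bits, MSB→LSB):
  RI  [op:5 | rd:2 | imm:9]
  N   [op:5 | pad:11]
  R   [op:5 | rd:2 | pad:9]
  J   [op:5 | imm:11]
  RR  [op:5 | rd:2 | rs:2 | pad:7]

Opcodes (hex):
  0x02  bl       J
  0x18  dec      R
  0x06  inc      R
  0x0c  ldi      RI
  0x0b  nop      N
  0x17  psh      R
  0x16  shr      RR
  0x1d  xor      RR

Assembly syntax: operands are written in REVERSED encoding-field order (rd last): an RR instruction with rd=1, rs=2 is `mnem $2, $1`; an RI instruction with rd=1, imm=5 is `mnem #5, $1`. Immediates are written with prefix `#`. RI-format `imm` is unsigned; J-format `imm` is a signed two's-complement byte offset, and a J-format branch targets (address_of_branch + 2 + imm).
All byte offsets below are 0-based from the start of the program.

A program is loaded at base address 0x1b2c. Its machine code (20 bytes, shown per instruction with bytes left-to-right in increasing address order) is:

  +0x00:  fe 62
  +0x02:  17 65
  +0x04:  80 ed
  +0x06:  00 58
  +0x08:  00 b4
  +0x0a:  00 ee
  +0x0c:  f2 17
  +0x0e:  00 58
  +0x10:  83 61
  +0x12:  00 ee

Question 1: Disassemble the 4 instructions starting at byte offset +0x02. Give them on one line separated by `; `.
ldi #279, $2; xor $3, $2; nop; shr $0, $2

@+02  little-endian(17 65) = 0x6517
  opcode bits[15:11]=0xc: ldi/RI
  rd@[10:9]=0x2 ⇒ $2
  imm@[8:0]=0x117 ⇒ #279
@+04  little-endian(80 ed) = 0xed80
  opcode bits[15:11]=0x1d: xor/RR
  rd@[10:9]=0x2 ⇒ $2
  rs@[8:7]=0x3 ⇒ $3
@+06  little-endian(00 58) = 0x5800
  opcode bits[15:11]=0xb: nop/N
@+08  little-endian(00 b4) = 0xb400
  opcode bits[15:11]=0x16: shr/RR
  rd@[10:9]=0x2 ⇒ $2
  rs@[8:7]=0x0 ⇒ $0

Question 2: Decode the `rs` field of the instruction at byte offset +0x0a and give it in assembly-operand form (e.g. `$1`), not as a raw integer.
$0

@+0a  little-endian(00 ee) = 0xee00
  op=0xee00>>11=0x1d ⇒ xor (RR)
  rd: (w>>9)&0x3=0x3 → $3
  rs: (w>>7)&0x3=0x0 → $0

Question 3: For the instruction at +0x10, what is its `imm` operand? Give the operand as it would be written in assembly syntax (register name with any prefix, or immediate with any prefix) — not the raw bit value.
#387

+0x10: 83 61 ⇒ word 0x6183 (little)
  opcode bits[15:11]=0xc: ldi/RI
  [10:9] rd=0 = $0
  [8:0] imm=387 = #387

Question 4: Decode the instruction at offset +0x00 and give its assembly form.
+0x00: fe 62 ⇒ word 0x62fe (little)
  top 5b → 0xc → ldi [RI]
  rd@[10:9]=0x1 ⇒ $1
  imm@[8:0]=0xfe ⇒ #254

ldi #254, $1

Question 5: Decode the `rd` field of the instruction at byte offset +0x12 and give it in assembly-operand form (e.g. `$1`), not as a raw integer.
$3

+0x12: 00 ee ⇒ word 0xee00 (little)
  opcode bits[15:11]=0x1d: xor/RR
  rd: (w>>9)&0x3=0x3 → $3
  rs: (w>>7)&0x3=0x0 → $0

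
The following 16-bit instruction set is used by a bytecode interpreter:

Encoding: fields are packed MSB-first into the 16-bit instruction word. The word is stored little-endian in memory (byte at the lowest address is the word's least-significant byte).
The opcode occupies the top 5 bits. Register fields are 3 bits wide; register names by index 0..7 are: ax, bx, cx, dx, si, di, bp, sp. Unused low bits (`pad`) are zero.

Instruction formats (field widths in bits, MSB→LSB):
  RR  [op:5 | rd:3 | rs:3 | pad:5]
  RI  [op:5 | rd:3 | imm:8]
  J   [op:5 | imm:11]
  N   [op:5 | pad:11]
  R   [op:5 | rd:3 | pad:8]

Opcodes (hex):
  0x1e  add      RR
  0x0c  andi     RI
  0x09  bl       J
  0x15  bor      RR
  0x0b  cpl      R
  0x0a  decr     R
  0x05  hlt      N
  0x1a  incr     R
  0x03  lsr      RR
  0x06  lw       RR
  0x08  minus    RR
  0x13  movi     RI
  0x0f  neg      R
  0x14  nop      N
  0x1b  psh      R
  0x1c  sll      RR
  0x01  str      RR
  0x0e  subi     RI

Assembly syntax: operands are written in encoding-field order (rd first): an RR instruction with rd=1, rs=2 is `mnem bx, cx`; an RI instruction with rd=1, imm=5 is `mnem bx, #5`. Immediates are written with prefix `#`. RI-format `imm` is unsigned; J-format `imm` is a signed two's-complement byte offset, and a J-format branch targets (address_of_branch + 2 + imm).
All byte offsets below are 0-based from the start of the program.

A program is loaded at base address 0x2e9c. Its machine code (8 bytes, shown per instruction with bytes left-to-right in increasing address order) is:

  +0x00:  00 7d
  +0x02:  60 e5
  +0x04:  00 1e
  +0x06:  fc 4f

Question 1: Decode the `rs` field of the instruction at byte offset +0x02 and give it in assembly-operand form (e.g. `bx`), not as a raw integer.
+0x02: 60 e5 ⇒ word 0xe560 (little)
  opcode bits[15:11]=0x1c: sll/RR
  rd@[10:8]=0x5 ⇒ di
  rs@[7:5]=0x3 ⇒ dx

dx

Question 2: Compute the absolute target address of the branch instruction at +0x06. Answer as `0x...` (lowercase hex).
[06] fc 4f → 0x4ffc
  top 5b → 0x9 → bl [J]
  [10:0] imm=2044 (s11→-4) = #-4
  target = base 0x2e9c + off 0x06 + 2 + imm -4 = 0x2ea0

0x2ea0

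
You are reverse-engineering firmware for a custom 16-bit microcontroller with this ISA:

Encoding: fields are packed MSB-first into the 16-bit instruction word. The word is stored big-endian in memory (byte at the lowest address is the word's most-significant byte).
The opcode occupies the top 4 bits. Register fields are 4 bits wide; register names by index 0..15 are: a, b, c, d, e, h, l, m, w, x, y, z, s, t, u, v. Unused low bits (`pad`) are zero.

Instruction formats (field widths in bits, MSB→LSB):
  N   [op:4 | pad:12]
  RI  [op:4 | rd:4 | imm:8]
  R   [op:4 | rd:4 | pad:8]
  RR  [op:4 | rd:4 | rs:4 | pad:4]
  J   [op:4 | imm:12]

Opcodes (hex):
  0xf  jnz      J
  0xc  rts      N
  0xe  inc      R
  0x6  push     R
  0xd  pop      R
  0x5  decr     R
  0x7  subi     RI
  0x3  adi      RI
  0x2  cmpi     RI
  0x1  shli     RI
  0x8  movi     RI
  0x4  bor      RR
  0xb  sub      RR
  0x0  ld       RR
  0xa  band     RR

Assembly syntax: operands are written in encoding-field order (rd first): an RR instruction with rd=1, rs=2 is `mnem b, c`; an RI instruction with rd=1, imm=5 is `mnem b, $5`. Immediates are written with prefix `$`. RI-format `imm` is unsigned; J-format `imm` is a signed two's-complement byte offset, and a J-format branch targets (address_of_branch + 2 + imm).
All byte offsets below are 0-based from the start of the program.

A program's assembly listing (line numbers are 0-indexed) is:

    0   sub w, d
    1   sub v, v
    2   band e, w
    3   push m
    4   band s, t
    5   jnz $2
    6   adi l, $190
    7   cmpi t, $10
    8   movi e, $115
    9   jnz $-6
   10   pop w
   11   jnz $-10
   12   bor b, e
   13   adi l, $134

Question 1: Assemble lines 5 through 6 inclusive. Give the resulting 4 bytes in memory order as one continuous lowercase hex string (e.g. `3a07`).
5. jnz fields op=0xf:4|imm=2:12 → word f002h → f0 02
6. adi fields op=0x3:4|rd=6:4|imm=190:8 → word 36beh → 36 be

f00236be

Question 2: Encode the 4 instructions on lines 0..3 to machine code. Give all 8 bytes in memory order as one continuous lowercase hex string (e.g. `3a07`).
L0: sub op=0xb:4|rd=8:4|rs=3:4|pad=0:4 ⇒ 0xb830 ⇒ big b8 30
L1: sub op=0xb:4|rd=15:4|rs=15:4|pad=0:4 ⇒ 0xbff0 ⇒ big bf f0
L2: band op=0xa:4|rd=4:4|rs=8:4|pad=0:4 ⇒ 0xa480 ⇒ big a4 80
L3: push op=0x6:4|rd=7:4|pad=0:8 ⇒ 0x6700 ⇒ big 67 00

b830bff0a4806700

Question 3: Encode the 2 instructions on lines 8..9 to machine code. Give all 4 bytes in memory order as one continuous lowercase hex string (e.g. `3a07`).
L8: movi op=0x8:4|rd=4:4|imm=115:8 ⇒ 0x8473 ⇒ big 84 73
L9: jnz op=0xf:4|imm=-6:12 ⇒ 0xfffa ⇒ big ff fa

8473fffa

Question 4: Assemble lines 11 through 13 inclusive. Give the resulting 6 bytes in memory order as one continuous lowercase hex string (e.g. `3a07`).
fff641403686

L11: jnz op=0xf:4|imm=-10:12 ⇒ 0xfff6 ⇒ big ff f6
L12: bor op=0x4:4|rd=1:4|rs=4:4|pad=0:4 ⇒ 0x4140 ⇒ big 41 40
L13: adi op=0x3:4|rd=6:4|imm=134:8 ⇒ 0x3686 ⇒ big 36 86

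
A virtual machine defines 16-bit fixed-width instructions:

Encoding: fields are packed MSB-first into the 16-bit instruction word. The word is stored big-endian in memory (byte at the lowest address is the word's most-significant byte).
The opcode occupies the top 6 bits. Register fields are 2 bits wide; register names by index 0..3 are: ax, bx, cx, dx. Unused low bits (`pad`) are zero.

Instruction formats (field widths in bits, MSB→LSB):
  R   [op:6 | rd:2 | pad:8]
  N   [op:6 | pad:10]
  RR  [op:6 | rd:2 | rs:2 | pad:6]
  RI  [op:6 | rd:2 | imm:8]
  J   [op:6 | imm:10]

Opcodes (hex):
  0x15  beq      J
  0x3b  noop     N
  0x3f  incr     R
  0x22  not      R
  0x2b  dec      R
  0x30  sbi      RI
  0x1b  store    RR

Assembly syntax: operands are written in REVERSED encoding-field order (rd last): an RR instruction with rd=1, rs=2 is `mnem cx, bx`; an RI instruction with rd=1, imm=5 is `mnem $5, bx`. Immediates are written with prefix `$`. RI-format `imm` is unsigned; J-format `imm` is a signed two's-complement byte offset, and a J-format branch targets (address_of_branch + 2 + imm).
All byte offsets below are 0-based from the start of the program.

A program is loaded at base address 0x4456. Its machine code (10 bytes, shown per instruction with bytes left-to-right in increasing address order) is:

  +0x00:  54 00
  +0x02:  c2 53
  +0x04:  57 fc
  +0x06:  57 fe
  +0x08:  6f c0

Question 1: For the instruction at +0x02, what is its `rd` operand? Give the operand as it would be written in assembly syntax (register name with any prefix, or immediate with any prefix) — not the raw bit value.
cx

off 0x02: read c2 53 as big → 0xc253
  op=0xc253>>10=0x30 ⇒ sbi (RI)
  rd@[9:8]=0x2 ⇒ cx
  imm@[7:0]=0x53 ⇒ $83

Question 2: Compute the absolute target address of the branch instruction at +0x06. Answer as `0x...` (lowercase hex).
0x445c

+0x06: 57 fe ⇒ word 0x57fe (big)
  top 6b → 0x15 → beq [J]
  [9:0] imm=1022 (s10→-2) = $-2
  target = base 0x4456 + off 0x06 + 2 + imm -2 = 0x445c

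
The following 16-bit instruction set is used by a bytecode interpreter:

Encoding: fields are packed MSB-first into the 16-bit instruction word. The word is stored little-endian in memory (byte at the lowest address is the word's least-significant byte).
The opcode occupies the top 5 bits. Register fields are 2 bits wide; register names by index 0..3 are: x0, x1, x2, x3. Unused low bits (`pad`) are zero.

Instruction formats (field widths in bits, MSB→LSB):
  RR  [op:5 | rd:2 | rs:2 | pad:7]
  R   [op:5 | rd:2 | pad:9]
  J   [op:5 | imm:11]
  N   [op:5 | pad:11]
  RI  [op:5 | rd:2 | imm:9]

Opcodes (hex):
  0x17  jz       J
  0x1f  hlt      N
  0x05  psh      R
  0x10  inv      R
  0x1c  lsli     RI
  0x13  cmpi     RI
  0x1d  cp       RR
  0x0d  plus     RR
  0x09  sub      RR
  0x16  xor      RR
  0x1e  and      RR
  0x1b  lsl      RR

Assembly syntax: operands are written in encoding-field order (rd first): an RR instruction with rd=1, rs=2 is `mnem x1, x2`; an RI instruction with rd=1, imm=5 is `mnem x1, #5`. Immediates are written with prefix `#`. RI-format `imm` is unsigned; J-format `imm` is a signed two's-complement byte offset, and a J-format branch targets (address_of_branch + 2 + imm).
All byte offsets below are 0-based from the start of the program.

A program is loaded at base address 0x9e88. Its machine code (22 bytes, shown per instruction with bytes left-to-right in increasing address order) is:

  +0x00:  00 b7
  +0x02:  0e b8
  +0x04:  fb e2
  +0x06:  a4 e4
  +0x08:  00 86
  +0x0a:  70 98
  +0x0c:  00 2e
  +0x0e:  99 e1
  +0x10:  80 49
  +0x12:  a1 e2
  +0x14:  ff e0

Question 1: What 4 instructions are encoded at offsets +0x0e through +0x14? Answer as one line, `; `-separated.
lsli x0, #409; sub x0, x3; lsli x1, #161; lsli x0, #255

[0e] 99 e1 → 0xe199
  op=0xe199>>11=0x1c ⇒ lsli (RI)
  [10:9] rd=0 = x0
  [8:0] imm=409 = #409
[10] 80 49 → 0x4980
  op=0x4980>>11=0x9 ⇒ sub (RR)
  [10:9] rd=0 = x0
  [8:7] rs=3 = x3
[12] a1 e2 → 0xe2a1
  op=0xe2a1>>11=0x1c ⇒ lsli (RI)
  [10:9] rd=1 = x1
  [8:0] imm=161 = #161
[14] ff e0 → 0xe0ff
  op=0xe0ff>>11=0x1c ⇒ lsli (RI)
  [10:9] rd=0 = x0
  [8:0] imm=255 = #255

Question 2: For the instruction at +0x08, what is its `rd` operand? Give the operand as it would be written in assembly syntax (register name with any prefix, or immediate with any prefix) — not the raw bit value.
x3

+0x08: 00 86 ⇒ word 0x8600 (little)
  op=0x8600>>11=0x10 ⇒ inv (R)
  rd@[10:9]=0x3 ⇒ x3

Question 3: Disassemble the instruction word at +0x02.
+0x02: 0e b8 ⇒ word 0xb80e (little)
  top 5b → 0x17 → jz [J]
  imm@[10:0]=0xe ⇒ #14

jz #14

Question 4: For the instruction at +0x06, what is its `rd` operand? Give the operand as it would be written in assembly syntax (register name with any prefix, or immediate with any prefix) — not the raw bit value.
+0x06: a4 e4 ⇒ word 0xe4a4 (little)
  opcode bits[15:11]=0x1c: lsli/RI
  rd: (w>>9)&0x3=0x2 → x2
  imm: (w>>0)&0x1ff=0xa4 → #164

x2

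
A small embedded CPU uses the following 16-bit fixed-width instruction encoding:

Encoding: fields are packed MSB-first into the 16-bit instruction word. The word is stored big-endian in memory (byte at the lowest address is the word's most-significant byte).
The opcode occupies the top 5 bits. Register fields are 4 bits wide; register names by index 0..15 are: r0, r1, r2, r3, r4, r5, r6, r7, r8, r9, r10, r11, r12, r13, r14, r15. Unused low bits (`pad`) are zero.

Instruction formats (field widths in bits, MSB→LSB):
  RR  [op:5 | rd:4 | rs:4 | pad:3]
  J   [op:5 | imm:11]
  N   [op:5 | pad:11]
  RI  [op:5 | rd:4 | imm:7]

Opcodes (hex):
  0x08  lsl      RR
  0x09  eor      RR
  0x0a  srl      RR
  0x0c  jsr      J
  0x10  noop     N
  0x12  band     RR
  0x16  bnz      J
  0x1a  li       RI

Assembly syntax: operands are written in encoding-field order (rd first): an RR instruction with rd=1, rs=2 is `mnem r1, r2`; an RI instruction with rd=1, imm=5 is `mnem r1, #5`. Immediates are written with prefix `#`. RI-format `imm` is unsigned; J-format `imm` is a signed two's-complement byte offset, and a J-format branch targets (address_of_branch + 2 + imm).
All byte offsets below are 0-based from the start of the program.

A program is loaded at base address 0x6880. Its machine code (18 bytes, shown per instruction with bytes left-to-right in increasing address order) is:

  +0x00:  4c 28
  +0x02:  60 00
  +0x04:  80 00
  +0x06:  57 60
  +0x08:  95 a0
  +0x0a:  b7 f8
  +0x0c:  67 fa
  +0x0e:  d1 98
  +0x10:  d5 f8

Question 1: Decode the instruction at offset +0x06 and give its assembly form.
[06] 57 60 → 0x5760
  op=0x5760>>11=0xa ⇒ srl (RR)
  rd@[10:7]=0xe ⇒ r14
  rs@[6:3]=0xc ⇒ r12

srl r14, r12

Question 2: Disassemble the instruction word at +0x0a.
@+0a  big-endian(b7 f8) = 0xb7f8
  top 5b → 0x16 → bnz [J]
  imm@[10:0]=0x7f8 (s11→-8) ⇒ #-8

bnz #-8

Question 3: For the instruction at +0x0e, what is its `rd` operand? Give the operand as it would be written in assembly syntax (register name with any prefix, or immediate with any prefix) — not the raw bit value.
r3

+0x0e: d1 98 ⇒ word 0xd198 (big)
  op=0xd198>>11=0x1a ⇒ li (RI)
  rd: (w>>7)&0xf=0x3 → r3
  imm: (w>>0)&0x7f=0x18 → #24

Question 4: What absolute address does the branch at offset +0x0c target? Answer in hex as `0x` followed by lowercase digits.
+0x0c: 67 fa ⇒ word 0x67fa (big)
  op=0x67fa>>11=0xc ⇒ jsr (J)
  imm@[10:0]=0x7fa (s11→-6) ⇒ #-6
  target = base 0x6880 + off 0x0c + 2 + imm -6 = 0x6888

0x6888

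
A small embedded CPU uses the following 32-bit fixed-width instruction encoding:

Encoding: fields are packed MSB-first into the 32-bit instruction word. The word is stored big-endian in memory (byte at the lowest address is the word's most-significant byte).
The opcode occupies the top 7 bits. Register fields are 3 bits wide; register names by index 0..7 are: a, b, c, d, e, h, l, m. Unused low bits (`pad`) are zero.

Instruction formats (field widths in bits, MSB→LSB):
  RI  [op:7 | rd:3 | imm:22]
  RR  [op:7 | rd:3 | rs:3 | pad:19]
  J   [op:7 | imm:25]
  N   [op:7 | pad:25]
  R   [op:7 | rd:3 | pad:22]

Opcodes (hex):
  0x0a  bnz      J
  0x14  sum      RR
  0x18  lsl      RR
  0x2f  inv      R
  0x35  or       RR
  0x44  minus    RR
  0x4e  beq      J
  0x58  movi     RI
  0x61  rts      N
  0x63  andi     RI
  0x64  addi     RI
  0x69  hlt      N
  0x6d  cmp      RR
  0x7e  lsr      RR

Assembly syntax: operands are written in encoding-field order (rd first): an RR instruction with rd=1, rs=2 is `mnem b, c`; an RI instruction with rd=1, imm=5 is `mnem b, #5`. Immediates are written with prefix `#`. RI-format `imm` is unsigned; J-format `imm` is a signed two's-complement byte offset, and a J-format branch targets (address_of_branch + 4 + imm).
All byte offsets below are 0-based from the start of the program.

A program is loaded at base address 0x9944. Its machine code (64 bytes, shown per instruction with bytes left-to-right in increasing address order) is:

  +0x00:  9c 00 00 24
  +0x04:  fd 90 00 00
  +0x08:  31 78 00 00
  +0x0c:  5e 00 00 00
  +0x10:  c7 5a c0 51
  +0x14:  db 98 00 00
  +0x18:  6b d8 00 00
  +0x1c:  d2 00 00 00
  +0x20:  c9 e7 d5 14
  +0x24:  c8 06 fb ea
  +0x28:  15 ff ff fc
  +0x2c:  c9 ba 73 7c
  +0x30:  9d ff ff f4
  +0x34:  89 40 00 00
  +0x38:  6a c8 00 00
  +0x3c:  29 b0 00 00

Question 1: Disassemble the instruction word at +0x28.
bnz #-4

+0x28: 15 ff ff fc ⇒ word 0x15fffffc (big)
  top 7b → 0xa → bnz [J]
  imm@[24:0]=0x1fffffc (s25→-4) ⇒ #-4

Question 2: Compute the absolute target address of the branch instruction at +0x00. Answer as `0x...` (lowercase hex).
off 0x00: read 9c 00 00 24 as big → 0x9c000024
  op=0x9c000024>>25=0x4e ⇒ beq (J)
  imm: (w>>0)&0x1ffffff=0x24 → #36
  target = base 0x9944 + off 0x00 + 4 + imm 36 = 0x996c

0x996c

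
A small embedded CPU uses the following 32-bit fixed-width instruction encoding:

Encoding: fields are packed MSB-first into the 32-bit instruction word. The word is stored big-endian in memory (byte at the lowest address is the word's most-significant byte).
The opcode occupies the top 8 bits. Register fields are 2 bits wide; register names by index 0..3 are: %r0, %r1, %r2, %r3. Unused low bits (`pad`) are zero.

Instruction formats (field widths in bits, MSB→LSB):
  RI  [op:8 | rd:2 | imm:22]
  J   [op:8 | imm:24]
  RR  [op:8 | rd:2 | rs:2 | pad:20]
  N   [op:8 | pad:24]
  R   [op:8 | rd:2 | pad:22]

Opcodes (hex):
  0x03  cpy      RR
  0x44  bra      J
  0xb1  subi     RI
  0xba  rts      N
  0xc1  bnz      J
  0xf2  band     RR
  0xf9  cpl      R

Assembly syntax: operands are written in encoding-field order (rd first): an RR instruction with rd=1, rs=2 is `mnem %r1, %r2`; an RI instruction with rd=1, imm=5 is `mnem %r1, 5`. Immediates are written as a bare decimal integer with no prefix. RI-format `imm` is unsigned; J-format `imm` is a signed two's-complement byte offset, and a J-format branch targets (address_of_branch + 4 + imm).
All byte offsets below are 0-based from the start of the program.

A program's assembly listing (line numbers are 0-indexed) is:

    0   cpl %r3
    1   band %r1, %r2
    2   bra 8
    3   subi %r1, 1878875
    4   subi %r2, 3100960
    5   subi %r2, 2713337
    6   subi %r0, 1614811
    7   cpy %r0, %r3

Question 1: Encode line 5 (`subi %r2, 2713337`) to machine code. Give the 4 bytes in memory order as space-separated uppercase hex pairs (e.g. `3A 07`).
B1 A9 66 F9

L5: subi op=0xb1:8|rd=2:2|imm=2713337:22 ⇒ 0xb1a966f9 ⇒ big b1 a9 66 f9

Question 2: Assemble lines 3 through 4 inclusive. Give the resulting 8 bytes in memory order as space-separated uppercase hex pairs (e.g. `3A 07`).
line 3 (subi): pack op=0xb1:8|rd=1:2|imm=1878875:22 = 0xb15cab5b; big→ b1 5c ab 5b
line 4 (subi): pack op=0xb1:8|rd=2:2|imm=3100960:22 = 0xb1af5120; big→ b1 af 51 20

B1 5C AB 5B B1 AF 51 20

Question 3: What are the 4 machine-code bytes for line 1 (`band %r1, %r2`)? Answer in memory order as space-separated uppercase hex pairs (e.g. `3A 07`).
L1: band op=0xf2:8|rd=1:2|rs=2:2|pad=0:20 ⇒ 0xf2600000 ⇒ big f2 60 00 00

F2 60 00 00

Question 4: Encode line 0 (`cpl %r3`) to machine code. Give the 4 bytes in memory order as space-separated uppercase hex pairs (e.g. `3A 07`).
F9 C0 00 00

0. cpl fields op=0xf9:8|rd=3:2|pad=0:22 → word f9c00000h → f9 c0 00 00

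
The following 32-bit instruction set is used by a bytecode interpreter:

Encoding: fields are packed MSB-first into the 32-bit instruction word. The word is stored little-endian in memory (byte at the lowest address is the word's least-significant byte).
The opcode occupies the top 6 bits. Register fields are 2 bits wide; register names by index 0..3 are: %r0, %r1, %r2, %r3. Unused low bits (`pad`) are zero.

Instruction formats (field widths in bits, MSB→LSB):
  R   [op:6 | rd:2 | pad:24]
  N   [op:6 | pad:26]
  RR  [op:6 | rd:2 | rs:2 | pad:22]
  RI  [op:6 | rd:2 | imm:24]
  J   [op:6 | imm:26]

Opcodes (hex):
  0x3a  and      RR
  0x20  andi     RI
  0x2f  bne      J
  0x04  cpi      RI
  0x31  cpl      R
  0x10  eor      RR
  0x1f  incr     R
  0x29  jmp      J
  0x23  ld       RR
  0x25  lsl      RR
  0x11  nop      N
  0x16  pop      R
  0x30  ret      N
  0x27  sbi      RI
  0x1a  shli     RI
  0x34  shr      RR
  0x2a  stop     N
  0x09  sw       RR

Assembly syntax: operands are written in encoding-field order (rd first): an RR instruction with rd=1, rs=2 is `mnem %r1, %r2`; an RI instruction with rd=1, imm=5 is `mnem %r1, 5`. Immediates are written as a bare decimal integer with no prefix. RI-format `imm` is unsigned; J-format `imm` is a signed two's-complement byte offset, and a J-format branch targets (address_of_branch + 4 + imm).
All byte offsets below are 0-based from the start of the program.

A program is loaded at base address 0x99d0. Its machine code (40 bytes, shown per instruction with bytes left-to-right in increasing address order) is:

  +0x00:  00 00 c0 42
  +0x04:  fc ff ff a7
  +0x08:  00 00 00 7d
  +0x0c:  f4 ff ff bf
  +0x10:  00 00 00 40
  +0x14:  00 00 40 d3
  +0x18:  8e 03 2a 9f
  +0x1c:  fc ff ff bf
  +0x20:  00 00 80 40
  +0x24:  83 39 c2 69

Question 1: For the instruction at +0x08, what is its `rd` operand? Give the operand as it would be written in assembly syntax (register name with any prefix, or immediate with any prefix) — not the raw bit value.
%r1

[08] 00 00 00 7d → 0x7d000000
  op=0x7d000000>>26=0x1f ⇒ incr (R)
  rd: (w>>24)&0x3=0x1 → %r1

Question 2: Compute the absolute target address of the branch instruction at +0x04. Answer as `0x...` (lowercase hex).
0x99d4

off 0x04: read fc ff ff a7 as little → 0xa7fffffc
  opcode bits[31:26]=0x29: jmp/J
  [25:0] imm=67108860 (s26→-4) = -4
  target = base 0x99d0 + off 0x04 + 4 + imm -4 = 0x99d4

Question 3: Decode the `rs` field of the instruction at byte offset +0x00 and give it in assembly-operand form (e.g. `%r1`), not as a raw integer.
+0x00: 00 00 c0 42 ⇒ word 0x42c00000 (little)
  op=0x42c00000>>26=0x10 ⇒ eor (RR)
  [25:24] rd=2 = %r2
  [23:22] rs=3 = %r3

%r3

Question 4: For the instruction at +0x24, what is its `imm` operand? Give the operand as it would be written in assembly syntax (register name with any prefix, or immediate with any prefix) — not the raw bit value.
+0x24: 83 39 c2 69 ⇒ word 0x69c23983 (little)
  opcode bits[31:26]=0x1a: shli/RI
  rd@[25:24]=0x1 ⇒ %r1
  imm@[23:0]=0xc23983 ⇒ 12728707

12728707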